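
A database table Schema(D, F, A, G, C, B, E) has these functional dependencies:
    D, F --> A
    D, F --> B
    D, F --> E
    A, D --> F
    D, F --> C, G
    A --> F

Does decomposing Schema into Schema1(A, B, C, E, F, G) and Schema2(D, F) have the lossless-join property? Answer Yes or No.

No

The shared attributes are {F} and {F}⁺ = {F}.
The closure covers neither Schema1 nor Schema2 entirely; the join is not lossless.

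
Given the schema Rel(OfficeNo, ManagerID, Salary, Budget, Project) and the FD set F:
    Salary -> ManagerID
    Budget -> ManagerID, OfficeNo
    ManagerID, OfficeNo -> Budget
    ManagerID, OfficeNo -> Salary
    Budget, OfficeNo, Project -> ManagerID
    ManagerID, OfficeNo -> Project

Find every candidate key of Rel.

{Budget}⁺ = {Budget, ManagerID, OfficeNo, Project, Salary}, which is every attribute, so {Budget} is a candidate key.
{ManagerID, OfficeNo}⁺ = {Budget, ManagerID, OfficeNo, Project, Salary}, which is every attribute, so {ManagerID, OfficeNo} is a candidate key.
{OfficeNo, Salary}⁺ = {Budget, ManagerID, OfficeNo, Project, Salary}, which is every attribute, so {OfficeNo, Salary} is a candidate key.
No proper subset of any of these is a key, and no other minimal superkey exists.

{Budget}, {ManagerID, OfficeNo}, {OfficeNo, Salary}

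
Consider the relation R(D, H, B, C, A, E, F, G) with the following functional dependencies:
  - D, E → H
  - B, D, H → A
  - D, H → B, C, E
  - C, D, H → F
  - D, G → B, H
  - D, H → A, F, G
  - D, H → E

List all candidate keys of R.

{D, E}, {D, G}, {D, H}

No FD produces {D}, so it must be in every candidate key.
Closure of {D, E} is {A, B, C, D, E, F, G, H}, the whole schema; {D, E} is a candidate key.
Closure of {D, G} is {A, B, C, D, E, F, G, H}, the whole schema; {D, G} is a candidate key.
Closure of {D, H} is {A, B, C, D, E, F, G, H}, the whole schema; {D, H} is a candidate key.
Any other superkey properly contains one of these, so there are no further candidate keys.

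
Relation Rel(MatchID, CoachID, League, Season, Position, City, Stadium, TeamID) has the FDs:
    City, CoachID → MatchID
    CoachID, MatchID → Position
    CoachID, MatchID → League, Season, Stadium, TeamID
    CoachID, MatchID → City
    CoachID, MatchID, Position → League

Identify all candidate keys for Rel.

{City, CoachID}, {CoachID, MatchID}

Attributes never on any right-hand side: {CoachID} — every candidate key must contain it.
{City, CoachID}⁺ = {City, CoachID, League, MatchID, Position, Season, Stadium, TeamID}, which is every attribute, so {City, CoachID} is a candidate key.
{CoachID, MatchID}⁺ = {City, CoachID, League, MatchID, Position, Season, Stadium, TeamID}, which is every attribute, so {CoachID, MatchID} is a candidate key.
Any other superkey properly contains one of these, so there are no further candidate keys.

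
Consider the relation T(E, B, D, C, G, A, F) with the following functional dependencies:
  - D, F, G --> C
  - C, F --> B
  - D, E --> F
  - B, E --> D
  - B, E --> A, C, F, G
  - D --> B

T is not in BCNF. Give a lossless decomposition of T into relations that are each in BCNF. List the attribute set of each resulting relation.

Candidate keys of the original relation: {B, E}, {C, E, F}, {D, E}.
{A, B, C, D, E, F, G}: {D, F, G} determines {B, C, D, F, G} here but is not a superkey — split on D, F, G --> B, C, giving {B, C, D, F, G} and {A, D, E, F, G}.
{B, C, D, F, G}: {C, F} determines {B, C, F} here but is not a superkey — split on C, F --> B, giving {B, C, F} and {C, D, F, G}.
{B, C, F} has no BCNF violation.
{C, D, F, G} has no BCNF violation.
{A, D, E, F, G} has no BCNF violation.

{A, D, E, F, G}; {B, C, F}; {C, D, F, G}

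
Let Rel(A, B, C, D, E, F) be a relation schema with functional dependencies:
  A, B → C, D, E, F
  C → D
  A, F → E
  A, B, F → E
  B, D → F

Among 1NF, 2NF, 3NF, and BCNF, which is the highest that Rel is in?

Candidate key: {A, B}. Prime attributes: {A, B}.
C → D: {C}⁺ = {C, D}, which is not all of the attributes, so the left side is not a superkey — BCNF is violated.
C → D has non-prime {D} on the right and a non-superkey on the left, so 3NF fails.
Checking every proper subset of each key, none determines a non-prime attribute — 2NF is satisfied.

2NF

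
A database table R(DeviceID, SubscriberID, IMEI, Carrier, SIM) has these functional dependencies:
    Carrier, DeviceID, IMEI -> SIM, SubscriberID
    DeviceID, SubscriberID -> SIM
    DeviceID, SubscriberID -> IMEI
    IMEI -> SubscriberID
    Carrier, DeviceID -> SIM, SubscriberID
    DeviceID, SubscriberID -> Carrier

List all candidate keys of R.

{Carrier, DeviceID}, {DeviceID, IMEI}, {DeviceID, SubscriberID}

{DeviceID} never appears on the right of any FD, so every key must include it.
{Carrier, DeviceID} is a candidate key since {Carrier, DeviceID}⁺ = {Carrier, DeviceID, IMEI, SIM, SubscriberID} covers every attribute.
{DeviceID, IMEI} is a candidate key since {DeviceID, IMEI}⁺ = {Carrier, DeviceID, IMEI, SIM, SubscriberID} covers every attribute.
{DeviceID, SubscriberID} is a candidate key since {DeviceID, SubscriberID}⁺ = {Carrier, DeviceID, IMEI, SIM, SubscriberID} covers every attribute.
These are minimal and exhaustive — every other superkey contains one of them.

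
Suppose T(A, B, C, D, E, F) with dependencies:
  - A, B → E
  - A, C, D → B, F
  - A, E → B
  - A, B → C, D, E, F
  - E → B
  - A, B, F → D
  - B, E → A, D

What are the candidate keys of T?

{E}⁺ = {A, B, C, D, E, F}, which is every attribute, so {E} is a candidate key.
{A, B}⁺ = {A, B, C, D, E, F}, which is every attribute, so {A, B} is a candidate key.
{A, C, D}⁺ = {A, B, C, D, E, F}, which is every attribute, so {A, C, D} is a candidate key.
Any other superkey properly contains one of these, so there are no further candidate keys.

{A, B}, {A, C, D}, {E}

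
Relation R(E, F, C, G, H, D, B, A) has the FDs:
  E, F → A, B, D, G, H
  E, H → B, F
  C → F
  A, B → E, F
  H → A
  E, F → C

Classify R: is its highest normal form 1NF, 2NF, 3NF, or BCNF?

Candidate keys: {A, B}, {B, H}, {C, E}, {E, F}, {E, H}. Prime attributes: {A, B, C, E, F, H}.
For C → F we have {C}⁺ = {C, F}; {C} is not a superkey, so BCNF fails.
But every attribute on its right side ({F}) is prime, and the same holds for every other non-superkey FD, so 3NF still holds.

3NF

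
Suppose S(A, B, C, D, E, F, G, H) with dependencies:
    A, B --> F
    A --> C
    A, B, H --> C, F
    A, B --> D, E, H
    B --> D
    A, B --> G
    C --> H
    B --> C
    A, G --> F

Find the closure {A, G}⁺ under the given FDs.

Start with {A, G}.
A --> C applies; add {C} → now {A, C, G}.
C --> H applies; add {H} → now {A, C, G, H}.
A, G --> F applies; add {F} → now {A, C, F, G, H}.
No further FD applies.

{A, C, F, G, H}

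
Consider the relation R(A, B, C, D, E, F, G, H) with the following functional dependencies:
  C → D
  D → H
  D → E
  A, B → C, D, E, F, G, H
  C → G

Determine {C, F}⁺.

{C, D, E, F, G, H}

Start with {C, F}.
C → D applies; add {D} → now {C, D, F}.
D → H applies; add {H} → now {C, D, F, H}.
D → E applies; add {E} → now {C, D, E, F, H}.
C → G applies; add {G} → now {C, D, E, F, G, H}.
No further FD applies.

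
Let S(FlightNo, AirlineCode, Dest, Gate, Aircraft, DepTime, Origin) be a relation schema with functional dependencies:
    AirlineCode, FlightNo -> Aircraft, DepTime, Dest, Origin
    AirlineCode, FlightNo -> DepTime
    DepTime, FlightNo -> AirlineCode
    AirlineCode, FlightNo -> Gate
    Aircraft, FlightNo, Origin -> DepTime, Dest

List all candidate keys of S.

Attributes never on any right-hand side: {FlightNo} — every candidate key must contain it.
{AirlineCode, FlightNo}⁺ = {Aircraft, AirlineCode, DepTime, Dest, FlightNo, Gate, Origin} — all of the relation — so {AirlineCode, FlightNo} is a candidate key.
{DepTime, FlightNo}⁺ = {Aircraft, AirlineCode, DepTime, Dest, FlightNo, Gate, Origin} — all of the relation — so {DepTime, FlightNo} is a candidate key.
{Aircraft, FlightNo, Origin}⁺ = {Aircraft, AirlineCode, DepTime, Dest, FlightNo, Gate, Origin} — all of the relation — so {Aircraft, FlightNo, Origin} is a candidate key.
These are minimal and exhaustive — every other superkey contains one of them.

{Aircraft, FlightNo, Origin}, {AirlineCode, FlightNo}, {DepTime, FlightNo}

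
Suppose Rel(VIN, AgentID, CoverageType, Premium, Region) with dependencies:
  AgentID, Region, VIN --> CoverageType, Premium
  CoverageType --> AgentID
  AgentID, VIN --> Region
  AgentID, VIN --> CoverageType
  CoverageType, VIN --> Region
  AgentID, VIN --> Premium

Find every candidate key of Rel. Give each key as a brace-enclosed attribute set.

Attributes never on any right-hand side: {VIN} — every candidate key must contain it.
{AgentID, VIN} is a candidate key since {AgentID, VIN}⁺ = {AgentID, CoverageType, Premium, Region, VIN} covers every attribute.
{CoverageType, VIN} is a candidate key since {CoverageType, VIN}⁺ = {AgentID, CoverageType, Premium, Region, VIN} covers every attribute.
These are minimal and exhaustive — every other superkey contains one of them.

{AgentID, VIN}, {CoverageType, VIN}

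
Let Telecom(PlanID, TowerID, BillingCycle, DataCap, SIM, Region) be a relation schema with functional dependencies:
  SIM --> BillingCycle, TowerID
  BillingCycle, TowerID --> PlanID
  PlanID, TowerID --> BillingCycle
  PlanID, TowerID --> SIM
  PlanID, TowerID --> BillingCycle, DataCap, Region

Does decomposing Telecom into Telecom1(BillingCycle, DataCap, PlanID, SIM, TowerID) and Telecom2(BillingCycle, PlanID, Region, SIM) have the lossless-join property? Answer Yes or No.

Yes

The shared attributes are {BillingCycle, PlanID, SIM} and {BillingCycle, PlanID, SIM}⁺ = {BillingCycle, DataCap, PlanID, Region, SIM, TowerID}.
This includes all of Telecom1, so the common attributes are a superkey of Telecom1 — the join is lossless.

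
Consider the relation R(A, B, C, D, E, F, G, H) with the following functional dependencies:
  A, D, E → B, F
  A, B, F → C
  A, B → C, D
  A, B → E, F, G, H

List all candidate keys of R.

{A, B}, {A, D, E}

No FD produces {A}, so it must be in every candidate key.
Closure of {A, B} is {A, B, C, D, E, F, G, H}, the whole schema; {A, B} is a candidate key.
Closure of {A, D, E} is {A, B, C, D, E, F, G, H}, the whole schema; {A, D, E} is a candidate key.
These are minimal and exhaustive — every other superkey contains one of them.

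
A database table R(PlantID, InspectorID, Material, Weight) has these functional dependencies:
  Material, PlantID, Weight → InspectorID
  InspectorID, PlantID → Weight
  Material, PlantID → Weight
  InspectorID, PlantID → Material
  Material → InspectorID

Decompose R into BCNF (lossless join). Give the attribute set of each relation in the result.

{InspectorID, Material}; {Material, PlantID, Weight}

Candidate keys of the original relation: {InspectorID, PlantID}, {Material, PlantID}.
{InspectorID, Material, PlantID, Weight}: {Material} determines {InspectorID, Material} here but is not a superkey — split on Material → InspectorID, giving {InspectorID, Material} and {Material, PlantID, Weight}.
{InspectorID, Material}: every determinant is a superkey — BCNF.
{Material, PlantID, Weight}: every determinant is a superkey — BCNF.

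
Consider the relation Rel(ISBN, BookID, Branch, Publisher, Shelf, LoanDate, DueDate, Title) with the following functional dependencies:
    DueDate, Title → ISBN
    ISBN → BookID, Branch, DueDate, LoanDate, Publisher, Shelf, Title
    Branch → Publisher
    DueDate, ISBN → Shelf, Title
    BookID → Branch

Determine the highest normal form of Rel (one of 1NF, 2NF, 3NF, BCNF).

Candidate keys: {DueDate, Title}, {ISBN}. Prime attributes: {DueDate, ISBN, Title}.
Branch → Publisher: {Branch}⁺ = {Branch, Publisher}, which is not all of the attributes, so the left side is not a superkey — BCNF is violated.
Branch → Publisher has non-prime {Publisher} on the right and a non-superkey on the left, so 3NF fails.
No non-prime attribute depends on a proper subset of any candidate key, so 2NF holds.

2NF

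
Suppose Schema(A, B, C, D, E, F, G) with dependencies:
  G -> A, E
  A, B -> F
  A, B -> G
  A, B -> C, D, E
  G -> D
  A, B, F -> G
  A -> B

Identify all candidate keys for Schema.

{A}⁺ = {A, B, C, D, E, F, G}, which is every attribute, so {A} is a candidate key.
{G}⁺ = {A, B, C, D, E, F, G}, which is every attribute, so {G} is a candidate key.
Any other superkey properly contains one of these, so there are no further candidate keys.

{A}, {G}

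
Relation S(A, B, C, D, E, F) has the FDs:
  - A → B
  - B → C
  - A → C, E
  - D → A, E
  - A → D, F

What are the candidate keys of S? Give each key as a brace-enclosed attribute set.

{A}, {D}

{A} is a candidate key since {A}⁺ = {A, B, C, D, E, F} covers every attribute.
{D} is a candidate key since {D}⁺ = {A, B, C, D, E, F} covers every attribute.
Any other superkey properly contains one of these, so there are no further candidate keys.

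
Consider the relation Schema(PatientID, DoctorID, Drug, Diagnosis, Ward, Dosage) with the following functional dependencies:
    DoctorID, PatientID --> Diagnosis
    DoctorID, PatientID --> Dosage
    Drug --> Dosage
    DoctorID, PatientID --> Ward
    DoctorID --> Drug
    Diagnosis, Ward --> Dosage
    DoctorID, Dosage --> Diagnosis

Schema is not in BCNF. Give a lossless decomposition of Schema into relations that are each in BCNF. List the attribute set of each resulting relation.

Candidate key of the original relation: {DoctorID, PatientID}.
{Diagnosis, DoctorID, Dosage, Drug, PatientID, Ward}: {Drug} determines {Dosage, Drug} here but is not a superkey — split on Drug --> Dosage, giving {Dosage, Drug} and {Diagnosis, DoctorID, Drug, PatientID, Ward}.
{Dosage, Drug}: every determinant is a superkey — BCNF.
{Diagnosis, DoctorID, Drug, PatientID, Ward}: {DoctorID} determines {Diagnosis, DoctorID, Drug} here but is not a superkey — split on DoctorID --> Diagnosis, Drug, giving {Diagnosis, DoctorID, Drug} and {DoctorID, PatientID, Ward}.
{Diagnosis, DoctorID, Drug}: every determinant is a superkey — BCNF.
{DoctorID, PatientID, Ward}: every determinant is a superkey — BCNF.

{Diagnosis, DoctorID, Drug}; {DoctorID, PatientID, Ward}; {Dosage, Drug}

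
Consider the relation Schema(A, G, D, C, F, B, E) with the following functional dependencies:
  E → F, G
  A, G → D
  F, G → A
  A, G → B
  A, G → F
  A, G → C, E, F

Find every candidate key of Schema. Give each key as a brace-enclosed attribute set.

{E}⁺ = {A, B, C, D, E, F, G}, which is every attribute, so {E} is a candidate key.
{A, G}⁺ = {A, B, C, D, E, F, G}, which is every attribute, so {A, G} is a candidate key.
{F, G}⁺ = {A, B, C, D, E, F, G}, which is every attribute, so {F, G} is a candidate key.
These are minimal and exhaustive — every other superkey contains one of them.

{A, G}, {E}, {F, G}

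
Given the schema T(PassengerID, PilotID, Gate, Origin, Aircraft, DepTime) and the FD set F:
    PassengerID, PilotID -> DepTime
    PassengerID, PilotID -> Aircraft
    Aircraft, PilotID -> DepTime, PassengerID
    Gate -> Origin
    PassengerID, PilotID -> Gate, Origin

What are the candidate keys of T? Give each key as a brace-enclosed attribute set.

No FD produces {PilotID}, so it must be in every candidate key.
{Aircraft, PilotID} is a candidate key since {Aircraft, PilotID}⁺ = {Aircraft, DepTime, Gate, Origin, PassengerID, PilotID} covers every attribute.
{PassengerID, PilotID} is a candidate key since {PassengerID, PilotID}⁺ = {Aircraft, DepTime, Gate, Origin, PassengerID, PilotID} covers every attribute.
These are minimal and exhaustive — every other superkey contains one of them.

{Aircraft, PilotID}, {PassengerID, PilotID}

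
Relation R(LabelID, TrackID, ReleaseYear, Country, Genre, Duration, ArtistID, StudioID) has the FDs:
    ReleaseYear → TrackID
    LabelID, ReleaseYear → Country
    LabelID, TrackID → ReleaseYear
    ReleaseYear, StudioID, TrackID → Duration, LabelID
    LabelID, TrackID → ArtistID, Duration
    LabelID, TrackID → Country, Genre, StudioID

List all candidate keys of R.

Closure of {LabelID, ReleaseYear} is {ArtistID, Country, Duration, Genre, LabelID, ReleaseYear, StudioID, TrackID}, the whole schema; {LabelID, ReleaseYear} is a candidate key.
Closure of {LabelID, TrackID} is {ArtistID, Country, Duration, Genre, LabelID, ReleaseYear, StudioID, TrackID}, the whole schema; {LabelID, TrackID} is a candidate key.
Closure of {ReleaseYear, StudioID} is {ArtistID, Country, Duration, Genre, LabelID, ReleaseYear, StudioID, TrackID}, the whole schema; {ReleaseYear, StudioID} is a candidate key.
Any other superkey properly contains one of these, so there are no further candidate keys.

{LabelID, ReleaseYear}, {LabelID, TrackID}, {ReleaseYear, StudioID}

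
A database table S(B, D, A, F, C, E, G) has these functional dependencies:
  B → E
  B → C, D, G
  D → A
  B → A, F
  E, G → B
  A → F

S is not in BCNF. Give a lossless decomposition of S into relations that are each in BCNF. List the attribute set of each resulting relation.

Candidate keys of the original relation: {B}, {E, G}.
In {A, B, C, D, E, F, G}, {D} is not a superkey ({D}⁺ restricted to this set is {A, D, F}), so split on D → A, F into {A, D, F} and {B, C, D, E, G}.
In {A, D, F}, {A} is not a superkey ({A}⁺ restricted to this set is {A, F}), so split on A → F into {A, F} and {A, D}.
{A, F} has no BCNF violation.
{A, D} has no BCNF violation.
{B, C, D, E, G} has no BCNF violation.

{A, D}; {A, F}; {B, C, D, E, G}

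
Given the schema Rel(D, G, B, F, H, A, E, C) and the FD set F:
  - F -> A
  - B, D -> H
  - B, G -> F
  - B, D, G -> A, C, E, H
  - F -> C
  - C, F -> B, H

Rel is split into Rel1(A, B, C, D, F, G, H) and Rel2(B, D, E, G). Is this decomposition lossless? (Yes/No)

Common attributes: {B, D, G}; their closure is {A, B, C, D, E, F, G, H}.
Rel1 is contained in that closure, so Rel1 ∩ Rel2 -> Rel1 holds and the join is lossless.

Yes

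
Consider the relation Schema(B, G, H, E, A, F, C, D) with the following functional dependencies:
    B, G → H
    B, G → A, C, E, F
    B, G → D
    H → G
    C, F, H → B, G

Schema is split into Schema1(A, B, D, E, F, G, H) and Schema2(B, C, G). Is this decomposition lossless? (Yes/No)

Common attributes: {B, G}; their closure is {A, B, C, D, E, F, G, H}.
Schema1 is contained in that closure, so Schema1 ∩ Schema2 → Schema1 holds and the join is lossless.

Yes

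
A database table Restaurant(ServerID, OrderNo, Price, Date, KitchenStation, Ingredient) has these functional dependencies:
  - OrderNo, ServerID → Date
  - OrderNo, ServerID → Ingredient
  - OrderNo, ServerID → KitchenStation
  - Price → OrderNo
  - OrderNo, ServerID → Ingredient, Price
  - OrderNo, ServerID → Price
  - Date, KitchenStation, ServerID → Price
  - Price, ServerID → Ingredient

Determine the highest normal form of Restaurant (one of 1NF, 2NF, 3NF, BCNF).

Candidate keys: {Date, KitchenStation, ServerID}, {OrderNo, ServerID}, {Price, ServerID}. Prime attributes: {Date, KitchenStation, OrderNo, Price, ServerID}.
For Price → OrderNo we have {Price}⁺ = {OrderNo, Price}; {Price} is not a superkey, so BCNF fails.
Its right-hand attributes {OrderNo} are all prime, as are those of every other non-superkey FD — the relation is in 3NF.

3NF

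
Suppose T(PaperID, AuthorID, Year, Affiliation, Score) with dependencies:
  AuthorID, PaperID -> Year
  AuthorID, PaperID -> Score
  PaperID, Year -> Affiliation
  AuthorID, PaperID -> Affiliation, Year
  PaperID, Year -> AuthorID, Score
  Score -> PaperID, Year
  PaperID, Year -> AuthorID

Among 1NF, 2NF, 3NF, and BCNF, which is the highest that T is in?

Candidate keys: {AuthorID, PaperID}, {PaperID, Year}, {Score}. Prime attributes: {AuthorID, PaperID, Score, Year}.
The left-hand side of every FD is a superkey, so BCNF is satisfied.

BCNF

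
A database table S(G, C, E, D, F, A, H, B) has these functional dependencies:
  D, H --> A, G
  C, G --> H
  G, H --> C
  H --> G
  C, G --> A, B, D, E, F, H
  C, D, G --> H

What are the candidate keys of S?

Closure of {H} is {A, B, C, D, E, F, G, H}, the whole schema; {H} is a candidate key.
Closure of {C, G} is {A, B, C, D, E, F, G, H}, the whole schema; {C, G} is a candidate key.
These are minimal and exhaustive — every other superkey contains one of them.

{C, G}, {H}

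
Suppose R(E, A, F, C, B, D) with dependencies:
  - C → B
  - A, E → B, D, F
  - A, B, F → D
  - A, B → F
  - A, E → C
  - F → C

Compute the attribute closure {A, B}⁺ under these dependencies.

Start with {A, B}.
A, B → F applies; add {F} → now {A, B, F}.
F → C applies; add {C} → now {A, B, C, F}.
A, B, F → D applies; add {D} → now {A, B, C, D, F}.
No further FD applies.

{A, B, C, D, F}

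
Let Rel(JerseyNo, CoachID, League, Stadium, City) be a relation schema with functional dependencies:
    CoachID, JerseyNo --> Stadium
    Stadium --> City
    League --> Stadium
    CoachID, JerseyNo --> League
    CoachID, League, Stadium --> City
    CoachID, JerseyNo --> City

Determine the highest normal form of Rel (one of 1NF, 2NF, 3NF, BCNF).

2NF

Candidate key: {CoachID, JerseyNo}. Prime attributes: {CoachID, JerseyNo}.
For Stadium --> City we have {Stadium}⁺ = {City, Stadium}; {Stadium} is not a superkey, so BCNF fails.
Stadium --> City determines the non-prime attribute {City} from a non-superkey — 3NF is violated.
No proper subset of a key has a non-prime attribute in its closure, so there is no partial dependency; 2NF holds.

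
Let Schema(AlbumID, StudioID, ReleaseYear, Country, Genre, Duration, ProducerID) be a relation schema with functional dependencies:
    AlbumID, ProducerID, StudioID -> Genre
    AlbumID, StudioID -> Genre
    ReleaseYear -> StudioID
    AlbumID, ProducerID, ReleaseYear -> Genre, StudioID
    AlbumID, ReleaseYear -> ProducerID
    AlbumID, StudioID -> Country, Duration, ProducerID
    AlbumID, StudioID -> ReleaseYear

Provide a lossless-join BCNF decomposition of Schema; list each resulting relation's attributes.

Candidate keys of the original relation: {AlbumID, ReleaseYear}, {AlbumID, StudioID}.
{AlbumID, Country, Duration, Genre, ProducerID, ReleaseYear, StudioID}: {ReleaseYear} determines {ReleaseYear, StudioID} here but is not a superkey — split on ReleaseYear -> StudioID, giving {ReleaseYear, StudioID} and {AlbumID, Country, Duration, Genre, ProducerID, ReleaseYear}.
{ReleaseYear, StudioID} has no BCNF violation.
{AlbumID, Country, Duration, Genre, ProducerID, ReleaseYear} has no BCNF violation.

{AlbumID, Country, Duration, Genre, ProducerID, ReleaseYear}; {ReleaseYear, StudioID}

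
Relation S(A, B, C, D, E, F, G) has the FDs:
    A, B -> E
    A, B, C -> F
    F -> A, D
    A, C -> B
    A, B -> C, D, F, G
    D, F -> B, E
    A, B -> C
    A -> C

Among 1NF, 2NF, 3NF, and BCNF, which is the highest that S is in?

BCNF

Candidate keys: {A}, {F}. Prime attributes: {A, F}.
The left-hand side of every FD is a superkey, so BCNF is satisfied.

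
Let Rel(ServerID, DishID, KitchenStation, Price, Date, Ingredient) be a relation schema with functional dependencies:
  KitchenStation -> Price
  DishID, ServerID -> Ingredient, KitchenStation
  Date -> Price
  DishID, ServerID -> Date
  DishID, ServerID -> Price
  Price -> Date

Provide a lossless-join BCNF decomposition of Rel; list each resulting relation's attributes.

Candidate key of the original relation: {DishID, ServerID}.
In {Date, DishID, Ingredient, KitchenStation, Price, ServerID}, {KitchenStation} is not a superkey ({KitchenStation}⁺ restricted to this set is {Date, KitchenStation, Price}), so split on KitchenStation -> Date, Price into {Date, KitchenStation, Price} and {DishID, Ingredient, KitchenStation, ServerID}.
In {Date, KitchenStation, Price}, {Date} is not a superkey ({Date}⁺ restricted to this set is {Date, Price}), so split on Date -> Price into {Date, Price} and {Date, KitchenStation}.
{Date, Price} is in BCNF.
{Date, KitchenStation} is in BCNF.
{DishID, Ingredient, KitchenStation, ServerID} is in BCNF.

{Date, KitchenStation}; {Date, Price}; {DishID, Ingredient, KitchenStation, ServerID}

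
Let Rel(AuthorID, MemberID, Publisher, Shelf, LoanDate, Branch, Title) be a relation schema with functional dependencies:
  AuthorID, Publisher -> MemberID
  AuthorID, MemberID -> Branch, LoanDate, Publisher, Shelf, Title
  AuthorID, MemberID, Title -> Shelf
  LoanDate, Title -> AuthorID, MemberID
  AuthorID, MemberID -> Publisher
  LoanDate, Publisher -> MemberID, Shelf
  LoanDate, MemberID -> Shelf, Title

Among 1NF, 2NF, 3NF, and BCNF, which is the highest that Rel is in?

BCNF

Candidate keys: {AuthorID, MemberID}, {AuthorID, Publisher}, {LoanDate, MemberID}, {LoanDate, Publisher}, {LoanDate, Title}. Prime attributes: {AuthorID, LoanDate, MemberID, Publisher, Title}.
The left-hand side of every FD is a superkey, so BCNF is satisfied.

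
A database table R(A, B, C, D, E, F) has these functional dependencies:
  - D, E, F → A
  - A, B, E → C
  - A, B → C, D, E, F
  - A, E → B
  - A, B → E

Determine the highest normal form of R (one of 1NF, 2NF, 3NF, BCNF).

BCNF

Candidate keys: {A, B}, {A, E}, {D, E, F}. Prime attributes: {A, B, D, E, F}.
The left-hand side of every FD is a superkey, so BCNF is satisfied.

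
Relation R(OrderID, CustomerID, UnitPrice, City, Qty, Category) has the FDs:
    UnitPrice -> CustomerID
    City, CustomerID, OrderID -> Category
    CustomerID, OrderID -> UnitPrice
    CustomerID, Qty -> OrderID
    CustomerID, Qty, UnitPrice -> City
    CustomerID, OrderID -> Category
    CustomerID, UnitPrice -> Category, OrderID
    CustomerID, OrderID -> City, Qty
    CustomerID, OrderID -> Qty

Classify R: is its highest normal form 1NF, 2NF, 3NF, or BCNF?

BCNF

Candidate keys: {CustomerID, OrderID}, {CustomerID, Qty}, {UnitPrice}. Prime attributes: {CustomerID, OrderID, Qty, UnitPrice}.
Each dependency's left side is a superkey — BCNF holds.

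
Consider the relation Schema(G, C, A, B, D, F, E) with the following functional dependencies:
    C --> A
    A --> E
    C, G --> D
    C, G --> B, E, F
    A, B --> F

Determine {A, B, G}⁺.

Start with {A, B, G}.
A --> E applies; add {E} → now {A, B, E, G}.
A, B --> F applies; add {F} → now {A, B, E, F, G}.
No further FD applies.

{A, B, E, F, G}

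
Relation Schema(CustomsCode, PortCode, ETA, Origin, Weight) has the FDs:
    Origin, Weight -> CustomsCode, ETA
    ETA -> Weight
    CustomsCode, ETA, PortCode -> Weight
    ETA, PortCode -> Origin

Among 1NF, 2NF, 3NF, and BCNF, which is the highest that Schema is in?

Candidate keys: {ETA, PortCode}, {Origin, PortCode, Weight}. Prime attributes: {ETA, Origin, PortCode, Weight}.
Origin, Weight -> CustomsCode, ETA breaks BCNF: {Origin, Weight}⁺ = {CustomsCode, ETA, Origin, Weight}, so {Origin, Weight} is not a superkey.
Because {CustomsCode} is non-prime and the left side of Origin, Weight -> CustomsCode, ETA is not a superkey, the relation is not in 3NF.
{Origin, Weight} is a proper subset of the key {Origin, PortCode, Weight}, and {Origin, Weight}⁺ contains the non-prime attribute {CustomsCode} — a partial dependency, so 2NF is violated.

1NF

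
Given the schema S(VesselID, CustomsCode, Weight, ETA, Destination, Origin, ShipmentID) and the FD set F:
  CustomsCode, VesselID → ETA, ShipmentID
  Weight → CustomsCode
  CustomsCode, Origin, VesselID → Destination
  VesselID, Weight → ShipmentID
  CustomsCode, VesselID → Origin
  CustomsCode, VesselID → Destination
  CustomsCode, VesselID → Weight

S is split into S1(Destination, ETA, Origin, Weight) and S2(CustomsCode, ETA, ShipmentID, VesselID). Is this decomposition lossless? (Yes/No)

No

The shared attributes are {ETA} and {ETA}⁺ = {ETA}.
The closure covers neither S1 nor S2 entirely; the join is not lossless.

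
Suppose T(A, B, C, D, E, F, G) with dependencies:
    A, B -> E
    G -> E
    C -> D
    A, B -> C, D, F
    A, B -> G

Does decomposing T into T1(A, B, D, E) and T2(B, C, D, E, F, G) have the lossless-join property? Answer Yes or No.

No

The shared attributes are {B, D, E} and {B, D, E}⁺ = {B, D, E}.
The closure covers neither T1 nor T2 entirely; the join is not lossless.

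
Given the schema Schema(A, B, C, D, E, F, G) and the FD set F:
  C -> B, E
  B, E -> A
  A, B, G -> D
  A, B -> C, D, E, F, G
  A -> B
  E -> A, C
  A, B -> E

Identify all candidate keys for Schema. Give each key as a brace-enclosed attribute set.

{A}, {C}, {E}

{A}⁺ = {A, B, C, D, E, F, G} — all of the relation — so {A} is a candidate key.
{C}⁺ = {A, B, C, D, E, F, G} — all of the relation — so {C} is a candidate key.
{E}⁺ = {A, B, C, D, E, F, G} — all of the relation — so {E} is a candidate key.
These are minimal and exhaustive — every other superkey contains one of them.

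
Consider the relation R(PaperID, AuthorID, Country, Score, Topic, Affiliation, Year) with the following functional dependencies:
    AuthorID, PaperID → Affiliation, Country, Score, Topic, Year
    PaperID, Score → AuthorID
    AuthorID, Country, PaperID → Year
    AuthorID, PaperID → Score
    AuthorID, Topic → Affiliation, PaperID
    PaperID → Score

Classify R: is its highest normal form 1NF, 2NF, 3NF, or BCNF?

Candidate keys: {AuthorID, Topic}, {PaperID}. Prime attributes: {AuthorID, PaperID, Topic}.
Every FD has a superkey on the left, so the relation is in BCNF.

BCNF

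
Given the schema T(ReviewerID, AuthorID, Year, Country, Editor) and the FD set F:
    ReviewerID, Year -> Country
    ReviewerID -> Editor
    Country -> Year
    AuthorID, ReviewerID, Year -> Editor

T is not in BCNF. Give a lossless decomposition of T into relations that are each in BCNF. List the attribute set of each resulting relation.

{AuthorID, ReviewerID, Year}; {Country, ReviewerID}; {Country, Year}; {Editor, ReviewerID}

Candidate keys of the original relation: {AuthorID, Country, ReviewerID}, {AuthorID, ReviewerID, Year}.
In {AuthorID, Country, Editor, ReviewerID, Year}, {ReviewerID, Year} is not a superkey ({ReviewerID, Year}⁺ restricted to this set is {Country, Editor, ReviewerID, Year}), so split on ReviewerID, Year -> Country, Editor into {Country, Editor, ReviewerID, Year} and {AuthorID, ReviewerID, Year}.
In {Country, Editor, ReviewerID, Year}, {ReviewerID} is not a superkey ({ReviewerID}⁺ restricted to this set is {Editor, ReviewerID}), so split on ReviewerID -> Editor into {Editor, ReviewerID} and {Country, ReviewerID, Year}.
{Editor, ReviewerID} is in BCNF.
In {Country, ReviewerID, Year}, {Country} is not a superkey ({Country}⁺ restricted to this set is {Country, Year}), so split on Country -> Year into {Country, Year} and {Country, ReviewerID}.
{Country, Year} is in BCNF.
{Country, ReviewerID} is in BCNF.
{AuthorID, ReviewerID, Year} is in BCNF.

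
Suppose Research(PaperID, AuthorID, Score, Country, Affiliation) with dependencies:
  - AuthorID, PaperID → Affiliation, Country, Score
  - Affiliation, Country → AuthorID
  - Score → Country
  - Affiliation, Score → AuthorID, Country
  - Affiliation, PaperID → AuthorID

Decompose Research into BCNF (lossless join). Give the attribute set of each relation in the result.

Candidate keys of the original relation: {Affiliation, PaperID}, {AuthorID, PaperID}.
Within {Affiliation, AuthorID, Country, PaperID, Score}: {Affiliation, Country}⁺ ∩ {Affiliation, AuthorID, Country, PaperID, Score} = {Affiliation, AuthorID, Country}, not the whole set, so Affiliation, Country → AuthorID violates BCNF; decompose into {Affiliation, AuthorID, Country} and {Affiliation, Country, PaperID, Score}.
{Affiliation, AuthorID, Country}: every determinant is a superkey — BCNF.
Within {Affiliation, Country, PaperID, Score}: {Score}⁺ ∩ {Affiliation, Country, PaperID, Score} = {Country, Score}, not the whole set, so Score → Country violates BCNF; decompose into {Country, Score} and {Affiliation, PaperID, Score}.
{Country, Score}: every determinant is a superkey — BCNF.
{Affiliation, PaperID, Score}: every determinant is a superkey — BCNF.

{Affiliation, AuthorID, Country}; {Affiliation, PaperID, Score}; {Country, Score}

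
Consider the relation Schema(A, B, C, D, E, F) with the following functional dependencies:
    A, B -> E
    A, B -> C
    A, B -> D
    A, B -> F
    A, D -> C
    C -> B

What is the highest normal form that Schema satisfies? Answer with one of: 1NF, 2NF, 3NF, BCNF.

3NF

Candidate keys: {A, B}, {A, C}, {A, D}. Prime attributes: {A, B, C, D}.
For C -> B we have {C}⁺ = {B, C}; {C} is not a superkey, so BCNF fails.
Its right-hand attributes {B} are all prime, as are those of every other non-superkey FD — the relation is in 3NF.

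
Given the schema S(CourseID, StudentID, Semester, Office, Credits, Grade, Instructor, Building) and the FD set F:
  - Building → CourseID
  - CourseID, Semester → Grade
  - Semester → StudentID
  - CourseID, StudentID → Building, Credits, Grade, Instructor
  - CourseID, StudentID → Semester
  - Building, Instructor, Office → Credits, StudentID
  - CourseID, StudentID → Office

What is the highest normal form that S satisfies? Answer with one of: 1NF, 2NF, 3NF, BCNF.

Candidate keys: {Building, Instructor, Office}, {Building, Semester}, {Building, StudentID}, {CourseID, Semester}, {CourseID, StudentID}. Prime attributes: {Building, CourseID, Instructor, Office, Semester, StudentID}.
Building → CourseID: {Building}⁺ = {Building, CourseID}, which is not all of the attributes, so the left side is not a superkey — BCNF is violated.
But every attribute on its right side ({CourseID}) is prime, and the same holds for every other non-superkey FD, so 3NF still holds.

3NF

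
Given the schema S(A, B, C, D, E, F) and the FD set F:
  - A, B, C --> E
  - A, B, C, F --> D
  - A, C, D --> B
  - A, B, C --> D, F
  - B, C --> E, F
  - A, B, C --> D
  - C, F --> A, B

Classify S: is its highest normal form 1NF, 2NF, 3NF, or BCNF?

Candidate keys: {A, C, D}, {B, C}, {C, F}. Prime attributes: {A, B, C, D, F}.
Every FD has a superkey on the left, so the relation is in BCNF.

BCNF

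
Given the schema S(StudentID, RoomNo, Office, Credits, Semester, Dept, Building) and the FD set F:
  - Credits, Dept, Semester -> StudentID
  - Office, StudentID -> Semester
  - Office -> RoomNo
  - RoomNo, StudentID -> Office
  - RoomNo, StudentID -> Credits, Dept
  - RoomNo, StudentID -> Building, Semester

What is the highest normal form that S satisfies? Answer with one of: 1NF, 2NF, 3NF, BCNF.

3NF

Candidate keys: {Credits, Dept, Office, Semester}, {Credits, Dept, RoomNo, Semester}, {Office, StudentID}, {RoomNo, StudentID}. Prime attributes: {Credits, Dept, Office, RoomNo, Semester, StudentID}.
Credits, Dept, Semester -> StudentID breaks BCNF: {Credits, Dept, Semester}⁺ = {Credits, Dept, Semester, StudentID}, so {Credits, Dept, Semester} is not a superkey.
Since {StudentID} ⊆ prime attributes and every other non-superkey FD also has a prime right side, the schema is in 3NF.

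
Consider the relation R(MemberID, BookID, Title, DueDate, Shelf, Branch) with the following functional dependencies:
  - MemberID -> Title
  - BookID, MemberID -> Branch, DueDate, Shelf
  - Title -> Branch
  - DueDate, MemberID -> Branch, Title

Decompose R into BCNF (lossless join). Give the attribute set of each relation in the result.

{BookID, DueDate, MemberID, Shelf}; {Branch, Title}; {MemberID, Title}

Candidate key of the original relation: {BookID, MemberID}.
In {BookID, Branch, DueDate, MemberID, Shelf, Title}, {MemberID} is not a superkey ({MemberID}⁺ restricted to this set is {Branch, MemberID, Title}), so split on MemberID -> Branch, Title into {Branch, MemberID, Title} and {BookID, DueDate, MemberID, Shelf}.
In {Branch, MemberID, Title}, {Title} is not a superkey ({Title}⁺ restricted to this set is {Branch, Title}), so split on Title -> Branch into {Branch, Title} and {MemberID, Title}.
{Branch, Title} has no BCNF violation.
{MemberID, Title} has no BCNF violation.
{BookID, DueDate, MemberID, Shelf} has no BCNF violation.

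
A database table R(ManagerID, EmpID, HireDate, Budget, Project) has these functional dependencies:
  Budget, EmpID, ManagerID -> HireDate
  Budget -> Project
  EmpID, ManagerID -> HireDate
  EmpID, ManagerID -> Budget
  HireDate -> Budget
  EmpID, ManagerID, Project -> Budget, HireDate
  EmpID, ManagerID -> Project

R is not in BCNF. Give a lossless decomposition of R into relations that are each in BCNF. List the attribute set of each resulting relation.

{Budget, HireDate}; {Budget, Project}; {EmpID, HireDate, ManagerID}

Candidate key of the original relation: {EmpID, ManagerID}.
In {Budget, EmpID, HireDate, ManagerID, Project}, {Budget} is not a superkey ({Budget}⁺ restricted to this set is {Budget, Project}), so split on Budget -> Project into {Budget, Project} and {Budget, EmpID, HireDate, ManagerID}.
{Budget, Project}: every determinant is a superkey — BCNF.
In {Budget, EmpID, HireDate, ManagerID}, {HireDate} is not a superkey ({HireDate}⁺ restricted to this set is {Budget, HireDate}), so split on HireDate -> Budget into {Budget, HireDate} and {EmpID, HireDate, ManagerID}.
{Budget, HireDate}: every determinant is a superkey — BCNF.
{EmpID, HireDate, ManagerID}: every determinant is a superkey — BCNF.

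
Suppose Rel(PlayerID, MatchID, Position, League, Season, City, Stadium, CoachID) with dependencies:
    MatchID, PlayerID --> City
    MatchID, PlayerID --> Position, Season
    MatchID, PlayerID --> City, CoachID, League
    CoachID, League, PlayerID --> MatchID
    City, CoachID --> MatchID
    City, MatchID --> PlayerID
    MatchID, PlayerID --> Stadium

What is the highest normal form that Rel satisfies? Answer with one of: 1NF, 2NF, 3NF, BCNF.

BCNF

Candidate keys: {City, CoachID}, {City, MatchID}, {CoachID, League, PlayerID}, {MatchID, PlayerID}. Prime attributes: {City, CoachID, League, MatchID, PlayerID}.
The left-hand side of every FD is a superkey, so BCNF is satisfied.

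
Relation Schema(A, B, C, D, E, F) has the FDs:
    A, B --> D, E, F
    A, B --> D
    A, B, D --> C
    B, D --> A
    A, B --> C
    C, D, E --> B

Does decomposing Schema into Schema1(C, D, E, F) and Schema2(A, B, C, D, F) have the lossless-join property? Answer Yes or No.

The shared attributes are {C, D, F} and {C, D, F}⁺ = {C, D, F}.
Neither Schema1 nor Schema2 is contained in that closure, so the decomposition is lossy.

No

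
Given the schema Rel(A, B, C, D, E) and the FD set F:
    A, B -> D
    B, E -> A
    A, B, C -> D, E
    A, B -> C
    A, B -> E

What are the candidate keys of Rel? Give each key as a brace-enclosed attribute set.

No FD produces {B}, so it must be in every candidate key.
{A, B}⁺ = {A, B, C, D, E}, which is every attribute, so {A, B} is a candidate key.
{B, E}⁺ = {A, B, C, D, E}, which is every attribute, so {B, E} is a candidate key.
No proper subset of any of these is a key, and no other minimal superkey exists.

{A, B}, {B, E}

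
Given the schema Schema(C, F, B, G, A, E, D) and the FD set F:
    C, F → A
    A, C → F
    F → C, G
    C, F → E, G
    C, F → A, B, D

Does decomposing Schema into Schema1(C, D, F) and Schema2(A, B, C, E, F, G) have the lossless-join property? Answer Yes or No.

Yes

Common attributes: {C, F}; their closure is {A, B, C, D, E, F, G}.
This includes all of Schema1, so the common attributes are a superkey of Schema1 — the join is lossless.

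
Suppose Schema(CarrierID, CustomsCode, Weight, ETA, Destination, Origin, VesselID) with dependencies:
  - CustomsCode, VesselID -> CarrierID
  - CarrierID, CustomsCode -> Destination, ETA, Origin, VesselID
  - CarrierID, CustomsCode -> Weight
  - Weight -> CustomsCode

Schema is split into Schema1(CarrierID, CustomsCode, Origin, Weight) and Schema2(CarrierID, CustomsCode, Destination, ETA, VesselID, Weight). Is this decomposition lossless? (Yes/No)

Yes

The shared attributes are {CarrierID, CustomsCode, Weight} and {CarrierID, CustomsCode, Weight}⁺ = {CarrierID, CustomsCode, Destination, ETA, Origin, VesselID, Weight}.
This includes all of Schema1, so the common attributes are a superkey of Schema1 — the join is lossless.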